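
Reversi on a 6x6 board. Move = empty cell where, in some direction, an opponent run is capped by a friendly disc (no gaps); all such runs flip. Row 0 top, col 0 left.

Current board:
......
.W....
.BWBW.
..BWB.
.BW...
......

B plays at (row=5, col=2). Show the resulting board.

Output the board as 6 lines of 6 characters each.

Place B at (5,2); scan 8 dirs for brackets.
Dir NW: first cell 'B' (not opp) -> no flip
Dir N: opp run (4,2) capped by B -> flip
Dir NE: first cell '.' (not opp) -> no flip
Dir W: first cell '.' (not opp) -> no flip
Dir E: first cell '.' (not opp) -> no flip
Dir SW: edge -> no flip
Dir S: edge -> no flip
Dir SE: edge -> no flip
All flips: (4,2)

Answer: ......
.W....
.BWBW.
..BWB.
.BB...
..B...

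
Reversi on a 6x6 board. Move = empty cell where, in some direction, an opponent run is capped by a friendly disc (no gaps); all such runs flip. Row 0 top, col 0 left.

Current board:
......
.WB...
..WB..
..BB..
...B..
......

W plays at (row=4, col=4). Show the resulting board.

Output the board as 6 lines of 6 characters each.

Answer: ......
.WB...
..WB..
..BW..
...BW.
......

Derivation:
Place W at (4,4); scan 8 dirs for brackets.
Dir NW: opp run (3,3) capped by W -> flip
Dir N: first cell '.' (not opp) -> no flip
Dir NE: first cell '.' (not opp) -> no flip
Dir W: opp run (4,3), next='.' -> no flip
Dir E: first cell '.' (not opp) -> no flip
Dir SW: first cell '.' (not opp) -> no flip
Dir S: first cell '.' (not opp) -> no flip
Dir SE: first cell '.' (not opp) -> no flip
All flips: (3,3)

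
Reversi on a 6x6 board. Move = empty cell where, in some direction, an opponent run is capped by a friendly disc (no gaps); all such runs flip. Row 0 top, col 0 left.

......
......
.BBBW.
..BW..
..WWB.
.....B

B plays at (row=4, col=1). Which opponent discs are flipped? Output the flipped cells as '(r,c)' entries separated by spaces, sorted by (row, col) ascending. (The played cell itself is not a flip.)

Answer: (4,2) (4,3)

Derivation:
Dir NW: first cell '.' (not opp) -> no flip
Dir N: first cell '.' (not opp) -> no flip
Dir NE: first cell 'B' (not opp) -> no flip
Dir W: first cell '.' (not opp) -> no flip
Dir E: opp run (4,2) (4,3) capped by B -> flip
Dir SW: first cell '.' (not opp) -> no flip
Dir S: first cell '.' (not opp) -> no flip
Dir SE: first cell '.' (not opp) -> no flip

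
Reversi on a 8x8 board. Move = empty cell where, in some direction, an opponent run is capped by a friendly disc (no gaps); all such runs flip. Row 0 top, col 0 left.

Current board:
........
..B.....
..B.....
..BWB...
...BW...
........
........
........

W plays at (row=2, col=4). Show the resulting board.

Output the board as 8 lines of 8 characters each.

Answer: ........
..B.....
..B.W...
..BWW...
...BW...
........
........
........

Derivation:
Place W at (2,4); scan 8 dirs for brackets.
Dir NW: first cell '.' (not opp) -> no flip
Dir N: first cell '.' (not opp) -> no flip
Dir NE: first cell '.' (not opp) -> no flip
Dir W: first cell '.' (not opp) -> no flip
Dir E: first cell '.' (not opp) -> no flip
Dir SW: first cell 'W' (not opp) -> no flip
Dir S: opp run (3,4) capped by W -> flip
Dir SE: first cell '.' (not opp) -> no flip
All flips: (3,4)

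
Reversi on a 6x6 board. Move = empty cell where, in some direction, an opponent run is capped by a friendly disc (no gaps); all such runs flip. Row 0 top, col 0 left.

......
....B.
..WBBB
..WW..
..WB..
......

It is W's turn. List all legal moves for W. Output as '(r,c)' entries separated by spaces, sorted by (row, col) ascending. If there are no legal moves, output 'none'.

(0,3): no bracket -> illegal
(0,4): no bracket -> illegal
(0,5): flips 2 -> legal
(1,2): no bracket -> illegal
(1,3): flips 1 -> legal
(1,5): flips 1 -> legal
(3,4): no bracket -> illegal
(3,5): no bracket -> illegal
(4,4): flips 1 -> legal
(5,2): no bracket -> illegal
(5,3): flips 1 -> legal
(5,4): flips 1 -> legal

Answer: (0,5) (1,3) (1,5) (4,4) (5,3) (5,4)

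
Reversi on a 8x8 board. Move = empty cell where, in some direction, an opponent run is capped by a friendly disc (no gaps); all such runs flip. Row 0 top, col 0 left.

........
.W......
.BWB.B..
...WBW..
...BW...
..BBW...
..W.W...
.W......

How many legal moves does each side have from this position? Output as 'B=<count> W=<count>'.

Answer: B=10 W=9

Derivation:
-- B to move --
(0,0): no bracket -> illegal
(0,1): flips 1 -> legal
(0,2): no bracket -> illegal
(1,0): no bracket -> illegal
(1,2): no bracket -> illegal
(1,3): no bracket -> illegal
(2,0): no bracket -> illegal
(2,4): no bracket -> illegal
(2,6): flips 2 -> legal
(3,1): no bracket -> illegal
(3,2): flips 1 -> legal
(3,6): flips 1 -> legal
(4,2): no bracket -> illegal
(4,5): flips 2 -> legal
(4,6): no bracket -> illegal
(5,1): no bracket -> illegal
(5,5): flips 1 -> legal
(6,0): no bracket -> illegal
(6,1): no bracket -> illegal
(6,3): no bracket -> illegal
(6,5): flips 1 -> legal
(7,0): no bracket -> illegal
(7,2): flips 1 -> legal
(7,3): no bracket -> illegal
(7,4): flips 3 -> legal
(7,5): flips 1 -> legal
B mobility = 10
-- W to move --
(1,0): no bracket -> illegal
(1,2): no bracket -> illegal
(1,3): flips 1 -> legal
(1,4): no bracket -> illegal
(1,5): flips 1 -> legal
(1,6): no bracket -> illegal
(2,0): flips 1 -> legal
(2,4): flips 2 -> legal
(2,6): no bracket -> illegal
(3,0): no bracket -> illegal
(3,1): flips 1 -> legal
(3,2): flips 1 -> legal
(3,6): no bracket -> illegal
(4,1): no bracket -> illegal
(4,2): flips 3 -> legal
(4,5): no bracket -> illegal
(5,1): flips 2 -> legal
(6,1): no bracket -> illegal
(6,3): flips 2 -> legal
W mobility = 9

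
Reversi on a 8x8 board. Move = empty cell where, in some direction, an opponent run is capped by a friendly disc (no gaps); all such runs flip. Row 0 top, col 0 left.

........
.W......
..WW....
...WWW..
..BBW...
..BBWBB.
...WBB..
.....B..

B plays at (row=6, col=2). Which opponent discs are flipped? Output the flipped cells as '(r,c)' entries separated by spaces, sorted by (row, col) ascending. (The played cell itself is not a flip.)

Dir NW: first cell '.' (not opp) -> no flip
Dir N: first cell 'B' (not opp) -> no flip
Dir NE: first cell 'B' (not opp) -> no flip
Dir W: first cell '.' (not opp) -> no flip
Dir E: opp run (6,3) capped by B -> flip
Dir SW: first cell '.' (not opp) -> no flip
Dir S: first cell '.' (not opp) -> no flip
Dir SE: first cell '.' (not opp) -> no flip

Answer: (6,3)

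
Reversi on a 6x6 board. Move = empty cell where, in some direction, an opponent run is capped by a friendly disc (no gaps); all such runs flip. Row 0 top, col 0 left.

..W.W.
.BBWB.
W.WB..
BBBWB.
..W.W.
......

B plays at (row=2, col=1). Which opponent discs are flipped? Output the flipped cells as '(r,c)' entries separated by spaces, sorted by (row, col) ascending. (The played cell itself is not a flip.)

Answer: (2,2)

Derivation:
Dir NW: first cell '.' (not opp) -> no flip
Dir N: first cell 'B' (not opp) -> no flip
Dir NE: first cell 'B' (not opp) -> no flip
Dir W: opp run (2,0), next=edge -> no flip
Dir E: opp run (2,2) capped by B -> flip
Dir SW: first cell 'B' (not opp) -> no flip
Dir S: first cell 'B' (not opp) -> no flip
Dir SE: first cell 'B' (not opp) -> no flip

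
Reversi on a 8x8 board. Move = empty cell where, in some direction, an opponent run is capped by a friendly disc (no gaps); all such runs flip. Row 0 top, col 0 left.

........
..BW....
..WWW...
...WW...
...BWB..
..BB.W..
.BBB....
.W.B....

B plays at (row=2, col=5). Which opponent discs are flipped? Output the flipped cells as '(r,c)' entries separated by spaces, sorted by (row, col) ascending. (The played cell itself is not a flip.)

Answer: (3,4)

Derivation:
Dir NW: first cell '.' (not opp) -> no flip
Dir N: first cell '.' (not opp) -> no flip
Dir NE: first cell '.' (not opp) -> no flip
Dir W: opp run (2,4) (2,3) (2,2), next='.' -> no flip
Dir E: first cell '.' (not opp) -> no flip
Dir SW: opp run (3,4) capped by B -> flip
Dir S: first cell '.' (not opp) -> no flip
Dir SE: first cell '.' (not opp) -> no flip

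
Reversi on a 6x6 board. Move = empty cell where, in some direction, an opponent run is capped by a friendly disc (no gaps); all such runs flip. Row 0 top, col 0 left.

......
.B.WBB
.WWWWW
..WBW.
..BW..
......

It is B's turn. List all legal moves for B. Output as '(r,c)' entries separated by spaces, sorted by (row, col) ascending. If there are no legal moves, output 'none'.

Answer: (0,3) (1,2) (3,1) (3,5) (4,1) (4,4) (5,3)

Derivation:
(0,2): no bracket -> illegal
(0,3): flips 2 -> legal
(0,4): no bracket -> illegal
(1,0): no bracket -> illegal
(1,2): flips 3 -> legal
(2,0): no bracket -> illegal
(3,0): no bracket -> illegal
(3,1): flips 2 -> legal
(3,5): flips 2 -> legal
(4,1): flips 2 -> legal
(4,4): flips 3 -> legal
(4,5): no bracket -> illegal
(5,2): no bracket -> illegal
(5,3): flips 1 -> legal
(5,4): no bracket -> illegal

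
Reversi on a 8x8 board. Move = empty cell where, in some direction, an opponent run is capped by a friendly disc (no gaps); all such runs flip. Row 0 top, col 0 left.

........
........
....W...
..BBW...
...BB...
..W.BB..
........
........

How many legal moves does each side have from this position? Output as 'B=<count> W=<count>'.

Answer: B=5 W=3

Derivation:
-- B to move --
(1,3): no bracket -> illegal
(1,4): flips 2 -> legal
(1,5): flips 1 -> legal
(2,3): no bracket -> illegal
(2,5): flips 1 -> legal
(3,5): flips 1 -> legal
(4,1): no bracket -> illegal
(4,2): no bracket -> illegal
(4,5): no bracket -> illegal
(5,1): no bracket -> illegal
(5,3): no bracket -> illegal
(6,1): flips 1 -> legal
(6,2): no bracket -> illegal
(6,3): no bracket -> illegal
B mobility = 5
-- W to move --
(2,1): no bracket -> illegal
(2,2): no bracket -> illegal
(2,3): no bracket -> illegal
(3,1): flips 2 -> legal
(3,5): no bracket -> illegal
(4,1): no bracket -> illegal
(4,2): flips 1 -> legal
(4,5): no bracket -> illegal
(4,6): no bracket -> illegal
(5,3): no bracket -> illegal
(5,6): no bracket -> illegal
(6,3): no bracket -> illegal
(6,4): flips 2 -> legal
(6,5): no bracket -> illegal
(6,6): no bracket -> illegal
W mobility = 3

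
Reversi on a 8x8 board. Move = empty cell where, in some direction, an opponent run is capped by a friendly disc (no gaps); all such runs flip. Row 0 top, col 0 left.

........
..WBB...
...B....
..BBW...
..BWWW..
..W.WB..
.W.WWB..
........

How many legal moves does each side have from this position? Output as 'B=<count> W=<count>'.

-- B to move --
(0,1): flips 1 -> legal
(0,2): no bracket -> illegal
(0,3): no bracket -> illegal
(1,1): flips 1 -> legal
(2,1): no bracket -> illegal
(2,2): no bracket -> illegal
(2,4): no bracket -> illegal
(2,5): no bracket -> illegal
(3,5): flips 2 -> legal
(3,6): no bracket -> illegal
(4,1): no bracket -> illegal
(4,6): flips 3 -> legal
(5,0): no bracket -> illegal
(5,1): no bracket -> illegal
(5,3): flips 2 -> legal
(5,6): flips 2 -> legal
(6,0): no bracket -> illegal
(6,2): flips 3 -> legal
(7,0): no bracket -> illegal
(7,1): no bracket -> illegal
(7,2): no bracket -> illegal
(7,3): flips 1 -> legal
(7,4): no bracket -> illegal
(7,5): no bracket -> illegal
B mobility = 8
-- W to move --
(0,2): no bracket -> illegal
(0,3): flips 3 -> legal
(0,4): no bracket -> illegal
(0,5): no bracket -> illegal
(1,5): flips 2 -> legal
(2,1): flips 1 -> legal
(2,2): flips 3 -> legal
(2,4): no bracket -> illegal
(2,5): no bracket -> illegal
(3,1): flips 2 -> legal
(4,1): flips 1 -> legal
(4,6): flips 1 -> legal
(5,1): no bracket -> illegal
(5,3): no bracket -> illegal
(5,6): flips 1 -> legal
(6,6): flips 2 -> legal
(7,4): no bracket -> illegal
(7,5): flips 2 -> legal
(7,6): flips 1 -> legal
W mobility = 11

Answer: B=8 W=11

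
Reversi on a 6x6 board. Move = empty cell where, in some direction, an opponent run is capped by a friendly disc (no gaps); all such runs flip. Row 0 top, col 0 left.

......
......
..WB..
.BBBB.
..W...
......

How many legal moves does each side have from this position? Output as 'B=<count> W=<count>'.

Answer: B=7 W=4

Derivation:
-- B to move --
(1,1): flips 1 -> legal
(1,2): flips 1 -> legal
(1,3): flips 1 -> legal
(2,1): flips 1 -> legal
(4,1): no bracket -> illegal
(4,3): no bracket -> illegal
(5,1): flips 1 -> legal
(5,2): flips 1 -> legal
(5,3): flips 1 -> legal
B mobility = 7
-- W to move --
(1,2): no bracket -> illegal
(1,3): no bracket -> illegal
(1,4): no bracket -> illegal
(2,0): flips 1 -> legal
(2,1): no bracket -> illegal
(2,4): flips 2 -> legal
(2,5): no bracket -> illegal
(3,0): no bracket -> illegal
(3,5): no bracket -> illegal
(4,0): flips 1 -> legal
(4,1): no bracket -> illegal
(4,3): no bracket -> illegal
(4,4): flips 1 -> legal
(4,5): no bracket -> illegal
W mobility = 4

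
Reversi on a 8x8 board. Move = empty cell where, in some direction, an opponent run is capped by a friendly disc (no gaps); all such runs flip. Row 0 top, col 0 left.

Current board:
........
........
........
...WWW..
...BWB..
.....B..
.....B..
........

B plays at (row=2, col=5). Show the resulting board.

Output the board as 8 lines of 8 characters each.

Place B at (2,5); scan 8 dirs for brackets.
Dir NW: first cell '.' (not opp) -> no flip
Dir N: first cell '.' (not opp) -> no flip
Dir NE: first cell '.' (not opp) -> no flip
Dir W: first cell '.' (not opp) -> no flip
Dir E: first cell '.' (not opp) -> no flip
Dir SW: opp run (3,4) capped by B -> flip
Dir S: opp run (3,5) capped by B -> flip
Dir SE: first cell '.' (not opp) -> no flip
All flips: (3,4) (3,5)

Answer: ........
........
.....B..
...WBB..
...BWB..
.....B..
.....B..
........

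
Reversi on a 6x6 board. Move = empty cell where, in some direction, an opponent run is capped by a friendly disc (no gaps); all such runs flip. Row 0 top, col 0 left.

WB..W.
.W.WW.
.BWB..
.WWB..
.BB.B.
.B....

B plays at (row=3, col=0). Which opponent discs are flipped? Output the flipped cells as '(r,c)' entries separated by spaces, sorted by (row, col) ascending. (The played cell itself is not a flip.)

Answer: (3,1) (3,2)

Derivation:
Dir NW: edge -> no flip
Dir N: first cell '.' (not opp) -> no flip
Dir NE: first cell 'B' (not opp) -> no flip
Dir W: edge -> no flip
Dir E: opp run (3,1) (3,2) capped by B -> flip
Dir SW: edge -> no flip
Dir S: first cell '.' (not opp) -> no flip
Dir SE: first cell 'B' (not opp) -> no flip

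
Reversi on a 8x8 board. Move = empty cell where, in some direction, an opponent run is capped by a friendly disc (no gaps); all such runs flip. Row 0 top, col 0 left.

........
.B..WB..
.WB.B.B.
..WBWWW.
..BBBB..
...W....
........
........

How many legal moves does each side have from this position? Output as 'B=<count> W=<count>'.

Answer: B=13 W=11

Derivation:
-- B to move --
(0,3): no bracket -> illegal
(0,4): flips 1 -> legal
(0,5): no bracket -> illegal
(1,0): flips 2 -> legal
(1,2): no bracket -> illegal
(1,3): flips 1 -> legal
(2,0): flips 1 -> legal
(2,3): flips 1 -> legal
(2,5): flips 2 -> legal
(2,7): flips 1 -> legal
(3,0): no bracket -> illegal
(3,1): flips 2 -> legal
(3,7): flips 3 -> legal
(4,1): no bracket -> illegal
(4,6): flips 2 -> legal
(4,7): no bracket -> illegal
(5,2): no bracket -> illegal
(5,4): no bracket -> illegal
(6,2): flips 1 -> legal
(6,3): flips 1 -> legal
(6,4): flips 1 -> legal
B mobility = 13
-- W to move --
(0,0): no bracket -> illegal
(0,1): flips 1 -> legal
(0,2): no bracket -> illegal
(0,4): no bracket -> illegal
(0,5): no bracket -> illegal
(0,6): no bracket -> illegal
(1,0): no bracket -> illegal
(1,2): flips 1 -> legal
(1,3): flips 1 -> legal
(1,6): flips 2 -> legal
(1,7): flips 1 -> legal
(2,0): no bracket -> illegal
(2,3): flips 3 -> legal
(2,5): no bracket -> illegal
(2,7): no bracket -> illegal
(3,1): flips 1 -> legal
(3,7): no bracket -> illegal
(4,1): no bracket -> illegal
(4,6): no bracket -> illegal
(5,1): no bracket -> illegal
(5,2): flips 2 -> legal
(5,4): flips 3 -> legal
(5,5): flips 1 -> legal
(5,6): flips 1 -> legal
W mobility = 11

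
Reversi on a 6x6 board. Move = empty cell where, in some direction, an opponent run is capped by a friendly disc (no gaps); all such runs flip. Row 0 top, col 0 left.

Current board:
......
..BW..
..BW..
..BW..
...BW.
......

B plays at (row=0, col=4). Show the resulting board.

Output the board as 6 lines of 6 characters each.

Answer: ....B.
..BB..
..BW..
..BW..
...BW.
......

Derivation:
Place B at (0,4); scan 8 dirs for brackets.
Dir NW: edge -> no flip
Dir N: edge -> no flip
Dir NE: edge -> no flip
Dir W: first cell '.' (not opp) -> no flip
Dir E: first cell '.' (not opp) -> no flip
Dir SW: opp run (1,3) capped by B -> flip
Dir S: first cell '.' (not opp) -> no flip
Dir SE: first cell '.' (not opp) -> no flip
All flips: (1,3)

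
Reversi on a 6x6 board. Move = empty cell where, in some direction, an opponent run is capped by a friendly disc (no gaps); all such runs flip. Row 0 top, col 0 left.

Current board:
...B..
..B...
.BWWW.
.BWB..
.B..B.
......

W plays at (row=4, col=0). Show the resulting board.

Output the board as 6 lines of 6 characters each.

Answer: ...B..
..B...
.BWWW.
.WWB..
WB..B.
......

Derivation:
Place W at (4,0); scan 8 dirs for brackets.
Dir NW: edge -> no flip
Dir N: first cell '.' (not opp) -> no flip
Dir NE: opp run (3,1) capped by W -> flip
Dir W: edge -> no flip
Dir E: opp run (4,1), next='.' -> no flip
Dir SW: edge -> no flip
Dir S: first cell '.' (not opp) -> no flip
Dir SE: first cell '.' (not opp) -> no flip
All flips: (3,1)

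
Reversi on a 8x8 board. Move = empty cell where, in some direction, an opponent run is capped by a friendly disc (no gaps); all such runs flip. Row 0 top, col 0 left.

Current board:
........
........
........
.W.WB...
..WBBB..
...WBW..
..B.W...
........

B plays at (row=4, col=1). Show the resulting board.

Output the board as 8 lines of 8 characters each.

Place B at (4,1); scan 8 dirs for brackets.
Dir NW: first cell '.' (not opp) -> no flip
Dir N: opp run (3,1), next='.' -> no flip
Dir NE: first cell '.' (not opp) -> no flip
Dir W: first cell '.' (not opp) -> no flip
Dir E: opp run (4,2) capped by B -> flip
Dir SW: first cell '.' (not opp) -> no flip
Dir S: first cell '.' (not opp) -> no flip
Dir SE: first cell '.' (not opp) -> no flip
All flips: (4,2)

Answer: ........
........
........
.W.WB...
.BBBBB..
...WBW..
..B.W...
........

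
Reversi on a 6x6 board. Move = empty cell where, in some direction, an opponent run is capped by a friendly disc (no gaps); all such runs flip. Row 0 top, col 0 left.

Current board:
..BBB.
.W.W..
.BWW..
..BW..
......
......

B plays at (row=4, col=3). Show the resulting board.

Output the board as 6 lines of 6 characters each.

Answer: ..BBB.
.W.B..
.BWB..
..BB..
...B..
......

Derivation:
Place B at (4,3); scan 8 dirs for brackets.
Dir NW: first cell 'B' (not opp) -> no flip
Dir N: opp run (3,3) (2,3) (1,3) capped by B -> flip
Dir NE: first cell '.' (not opp) -> no flip
Dir W: first cell '.' (not opp) -> no flip
Dir E: first cell '.' (not opp) -> no flip
Dir SW: first cell '.' (not opp) -> no flip
Dir S: first cell '.' (not opp) -> no flip
Dir SE: first cell '.' (not opp) -> no flip
All flips: (1,3) (2,3) (3,3)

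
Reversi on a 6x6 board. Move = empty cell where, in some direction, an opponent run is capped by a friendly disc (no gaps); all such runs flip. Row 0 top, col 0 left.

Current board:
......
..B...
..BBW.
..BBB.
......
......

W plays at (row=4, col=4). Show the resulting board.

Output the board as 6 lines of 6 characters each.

Answer: ......
..B...
..BBW.
..BBW.
....W.
......

Derivation:
Place W at (4,4); scan 8 dirs for brackets.
Dir NW: opp run (3,3) (2,2), next='.' -> no flip
Dir N: opp run (3,4) capped by W -> flip
Dir NE: first cell '.' (not opp) -> no flip
Dir W: first cell '.' (not opp) -> no flip
Dir E: first cell '.' (not opp) -> no flip
Dir SW: first cell '.' (not opp) -> no flip
Dir S: first cell '.' (not opp) -> no flip
Dir SE: first cell '.' (not opp) -> no flip
All flips: (3,4)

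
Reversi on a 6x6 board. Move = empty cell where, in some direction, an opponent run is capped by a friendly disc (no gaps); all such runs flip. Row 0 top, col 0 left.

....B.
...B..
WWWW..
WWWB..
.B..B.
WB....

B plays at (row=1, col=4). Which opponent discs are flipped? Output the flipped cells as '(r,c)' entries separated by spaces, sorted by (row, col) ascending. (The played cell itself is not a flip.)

Answer: (2,3) (3,2)

Derivation:
Dir NW: first cell '.' (not opp) -> no flip
Dir N: first cell 'B' (not opp) -> no flip
Dir NE: first cell '.' (not opp) -> no flip
Dir W: first cell 'B' (not opp) -> no flip
Dir E: first cell '.' (not opp) -> no flip
Dir SW: opp run (2,3) (3,2) capped by B -> flip
Dir S: first cell '.' (not opp) -> no flip
Dir SE: first cell '.' (not opp) -> no flip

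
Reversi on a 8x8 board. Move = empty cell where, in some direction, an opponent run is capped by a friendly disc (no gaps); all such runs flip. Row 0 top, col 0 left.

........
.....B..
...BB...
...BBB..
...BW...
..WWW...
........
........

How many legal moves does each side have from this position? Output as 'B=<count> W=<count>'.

-- B to move --
(4,1): no bracket -> illegal
(4,2): no bracket -> illegal
(4,5): flips 1 -> legal
(5,1): no bracket -> illegal
(5,5): flips 1 -> legal
(6,1): flips 1 -> legal
(6,2): flips 2 -> legal
(6,3): flips 1 -> legal
(6,4): flips 2 -> legal
(6,5): flips 1 -> legal
B mobility = 7
-- W to move --
(0,4): no bracket -> illegal
(0,5): no bracket -> illegal
(0,6): no bracket -> illegal
(1,2): no bracket -> illegal
(1,3): flips 3 -> legal
(1,4): flips 2 -> legal
(1,6): no bracket -> illegal
(2,2): flips 1 -> legal
(2,5): flips 2 -> legal
(2,6): flips 1 -> legal
(3,2): flips 1 -> legal
(3,6): no bracket -> illegal
(4,2): flips 1 -> legal
(4,5): no bracket -> illegal
(4,6): no bracket -> illegal
W mobility = 7

Answer: B=7 W=7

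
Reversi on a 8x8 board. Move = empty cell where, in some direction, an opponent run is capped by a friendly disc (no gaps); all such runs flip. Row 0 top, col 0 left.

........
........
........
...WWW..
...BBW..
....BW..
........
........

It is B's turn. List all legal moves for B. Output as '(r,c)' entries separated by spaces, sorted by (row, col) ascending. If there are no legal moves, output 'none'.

Answer: (2,2) (2,3) (2,4) (2,5) (2,6) (3,6) (4,6) (5,6) (6,6)

Derivation:
(2,2): flips 1 -> legal
(2,3): flips 1 -> legal
(2,4): flips 1 -> legal
(2,5): flips 1 -> legal
(2,6): flips 1 -> legal
(3,2): no bracket -> illegal
(3,6): flips 1 -> legal
(4,2): no bracket -> illegal
(4,6): flips 1 -> legal
(5,6): flips 1 -> legal
(6,4): no bracket -> illegal
(6,5): no bracket -> illegal
(6,6): flips 1 -> legal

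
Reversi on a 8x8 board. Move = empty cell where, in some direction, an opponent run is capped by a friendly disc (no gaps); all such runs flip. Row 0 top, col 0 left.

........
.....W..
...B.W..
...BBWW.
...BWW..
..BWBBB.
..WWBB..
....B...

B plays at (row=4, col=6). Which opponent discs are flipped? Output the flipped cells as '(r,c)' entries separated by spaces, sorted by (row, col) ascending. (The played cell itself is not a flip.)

Dir NW: opp run (3,5), next='.' -> no flip
Dir N: opp run (3,6), next='.' -> no flip
Dir NE: first cell '.' (not opp) -> no flip
Dir W: opp run (4,5) (4,4) capped by B -> flip
Dir E: first cell '.' (not opp) -> no flip
Dir SW: first cell 'B' (not opp) -> no flip
Dir S: first cell 'B' (not opp) -> no flip
Dir SE: first cell '.' (not opp) -> no flip

Answer: (4,4) (4,5)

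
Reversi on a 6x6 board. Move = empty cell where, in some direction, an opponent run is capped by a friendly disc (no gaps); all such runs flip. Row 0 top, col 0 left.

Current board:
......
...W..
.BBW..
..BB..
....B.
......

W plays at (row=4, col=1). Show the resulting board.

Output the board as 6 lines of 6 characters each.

Answer: ......
...W..
.BBW..
..WB..
.W..B.
......

Derivation:
Place W at (4,1); scan 8 dirs for brackets.
Dir NW: first cell '.' (not opp) -> no flip
Dir N: first cell '.' (not opp) -> no flip
Dir NE: opp run (3,2) capped by W -> flip
Dir W: first cell '.' (not opp) -> no flip
Dir E: first cell '.' (not opp) -> no flip
Dir SW: first cell '.' (not opp) -> no flip
Dir S: first cell '.' (not opp) -> no flip
Dir SE: first cell '.' (not opp) -> no flip
All flips: (3,2)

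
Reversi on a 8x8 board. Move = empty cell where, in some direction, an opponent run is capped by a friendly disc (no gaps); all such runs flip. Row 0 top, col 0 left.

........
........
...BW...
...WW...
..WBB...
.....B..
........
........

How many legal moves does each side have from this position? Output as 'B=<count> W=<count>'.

Answer: B=5 W=8

Derivation:
-- B to move --
(1,3): no bracket -> illegal
(1,4): flips 2 -> legal
(1,5): no bracket -> illegal
(2,2): flips 1 -> legal
(2,5): flips 2 -> legal
(3,1): no bracket -> illegal
(3,2): no bracket -> illegal
(3,5): no bracket -> illegal
(4,1): flips 1 -> legal
(4,5): flips 1 -> legal
(5,1): no bracket -> illegal
(5,2): no bracket -> illegal
(5,3): no bracket -> illegal
B mobility = 5
-- W to move --
(1,2): flips 1 -> legal
(1,3): flips 1 -> legal
(1,4): no bracket -> illegal
(2,2): flips 1 -> legal
(3,2): no bracket -> illegal
(3,5): no bracket -> illegal
(4,5): flips 2 -> legal
(4,6): no bracket -> illegal
(5,2): flips 1 -> legal
(5,3): flips 1 -> legal
(5,4): flips 1 -> legal
(5,6): no bracket -> illegal
(6,4): no bracket -> illegal
(6,5): no bracket -> illegal
(6,6): flips 2 -> legal
W mobility = 8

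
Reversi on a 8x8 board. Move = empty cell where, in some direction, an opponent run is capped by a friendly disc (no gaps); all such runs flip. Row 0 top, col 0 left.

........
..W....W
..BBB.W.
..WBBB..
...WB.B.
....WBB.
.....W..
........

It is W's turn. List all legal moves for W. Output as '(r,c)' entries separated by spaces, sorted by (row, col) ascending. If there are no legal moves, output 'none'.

Answer: (1,3) (1,4) (2,5) (3,6) (4,5) (4,7) (5,3) (5,7)

Derivation:
(1,1): no bracket -> illegal
(1,3): flips 2 -> legal
(1,4): flips 4 -> legal
(1,5): no bracket -> illegal
(2,1): no bracket -> illegal
(2,5): flips 1 -> legal
(3,1): no bracket -> illegal
(3,6): flips 3 -> legal
(3,7): no bracket -> illegal
(4,2): no bracket -> illegal
(4,5): flips 4 -> legal
(4,7): flips 1 -> legal
(5,3): flips 2 -> legal
(5,7): flips 2 -> legal
(6,4): no bracket -> illegal
(6,6): no bracket -> illegal
(6,7): no bracket -> illegal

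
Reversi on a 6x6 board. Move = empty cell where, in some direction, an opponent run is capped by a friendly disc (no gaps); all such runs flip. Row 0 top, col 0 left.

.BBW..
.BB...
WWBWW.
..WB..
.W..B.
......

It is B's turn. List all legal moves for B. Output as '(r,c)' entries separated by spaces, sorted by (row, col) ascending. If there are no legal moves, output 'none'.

(0,4): flips 1 -> legal
(1,0): no bracket -> illegal
(1,3): flips 1 -> legal
(1,4): no bracket -> illegal
(1,5): flips 1 -> legal
(2,5): flips 2 -> legal
(3,0): flips 1 -> legal
(3,1): flips 2 -> legal
(3,4): flips 1 -> legal
(3,5): no bracket -> illegal
(4,0): no bracket -> illegal
(4,2): flips 1 -> legal
(4,3): no bracket -> illegal
(5,0): no bracket -> illegal
(5,1): no bracket -> illegal
(5,2): no bracket -> illegal

Answer: (0,4) (1,3) (1,5) (2,5) (3,0) (3,1) (3,4) (4,2)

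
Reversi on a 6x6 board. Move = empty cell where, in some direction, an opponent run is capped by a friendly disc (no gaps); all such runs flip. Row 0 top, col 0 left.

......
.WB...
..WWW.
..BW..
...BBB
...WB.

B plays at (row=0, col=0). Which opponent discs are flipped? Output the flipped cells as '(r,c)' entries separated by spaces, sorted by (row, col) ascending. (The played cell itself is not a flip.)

Dir NW: edge -> no flip
Dir N: edge -> no flip
Dir NE: edge -> no flip
Dir W: edge -> no flip
Dir E: first cell '.' (not opp) -> no flip
Dir SW: edge -> no flip
Dir S: first cell '.' (not opp) -> no flip
Dir SE: opp run (1,1) (2,2) (3,3) capped by B -> flip

Answer: (1,1) (2,2) (3,3)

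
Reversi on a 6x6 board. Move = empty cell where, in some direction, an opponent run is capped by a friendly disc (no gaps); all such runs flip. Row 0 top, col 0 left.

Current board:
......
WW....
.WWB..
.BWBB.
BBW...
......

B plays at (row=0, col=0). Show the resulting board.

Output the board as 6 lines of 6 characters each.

Answer: B.....
WB....
.WBB..
.BWBB.
BBW...
......

Derivation:
Place B at (0,0); scan 8 dirs for brackets.
Dir NW: edge -> no flip
Dir N: edge -> no flip
Dir NE: edge -> no flip
Dir W: edge -> no flip
Dir E: first cell '.' (not opp) -> no flip
Dir SW: edge -> no flip
Dir S: opp run (1,0), next='.' -> no flip
Dir SE: opp run (1,1) (2,2) capped by B -> flip
All flips: (1,1) (2,2)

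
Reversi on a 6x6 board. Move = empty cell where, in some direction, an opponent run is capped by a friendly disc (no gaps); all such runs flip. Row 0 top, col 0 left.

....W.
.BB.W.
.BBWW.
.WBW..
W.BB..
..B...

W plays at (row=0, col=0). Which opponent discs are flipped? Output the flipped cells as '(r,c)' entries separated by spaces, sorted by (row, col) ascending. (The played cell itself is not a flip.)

Dir NW: edge -> no flip
Dir N: edge -> no flip
Dir NE: edge -> no flip
Dir W: edge -> no flip
Dir E: first cell '.' (not opp) -> no flip
Dir SW: edge -> no flip
Dir S: first cell '.' (not opp) -> no flip
Dir SE: opp run (1,1) (2,2) capped by W -> flip

Answer: (1,1) (2,2)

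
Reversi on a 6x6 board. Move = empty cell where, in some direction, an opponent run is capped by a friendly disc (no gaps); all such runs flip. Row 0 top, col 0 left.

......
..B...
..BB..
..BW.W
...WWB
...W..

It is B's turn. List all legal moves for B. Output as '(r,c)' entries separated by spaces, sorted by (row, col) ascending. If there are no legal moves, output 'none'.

(2,4): no bracket -> illegal
(2,5): flips 1 -> legal
(3,4): flips 1 -> legal
(4,2): flips 2 -> legal
(5,2): no bracket -> illegal
(5,4): flips 1 -> legal
(5,5): flips 2 -> legal

Answer: (2,5) (3,4) (4,2) (5,4) (5,5)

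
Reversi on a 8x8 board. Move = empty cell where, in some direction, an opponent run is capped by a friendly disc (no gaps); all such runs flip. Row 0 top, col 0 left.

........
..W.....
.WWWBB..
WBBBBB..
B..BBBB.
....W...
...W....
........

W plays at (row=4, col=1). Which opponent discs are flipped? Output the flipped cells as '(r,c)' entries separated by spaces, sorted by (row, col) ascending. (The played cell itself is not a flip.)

Dir NW: first cell 'W' (not opp) -> no flip
Dir N: opp run (3,1) capped by W -> flip
Dir NE: opp run (3,2) capped by W -> flip
Dir W: opp run (4,0), next=edge -> no flip
Dir E: first cell '.' (not opp) -> no flip
Dir SW: first cell '.' (not opp) -> no flip
Dir S: first cell '.' (not opp) -> no flip
Dir SE: first cell '.' (not opp) -> no flip

Answer: (3,1) (3,2)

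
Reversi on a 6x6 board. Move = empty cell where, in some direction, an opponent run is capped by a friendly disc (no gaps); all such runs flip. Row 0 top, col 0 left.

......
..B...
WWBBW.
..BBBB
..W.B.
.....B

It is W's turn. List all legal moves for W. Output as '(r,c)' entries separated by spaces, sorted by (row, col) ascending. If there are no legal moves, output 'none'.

Answer: (0,2) (0,3) (4,3) (5,4)

Derivation:
(0,1): no bracket -> illegal
(0,2): flips 3 -> legal
(0,3): flips 1 -> legal
(1,1): no bracket -> illegal
(1,3): no bracket -> illegal
(1,4): no bracket -> illegal
(2,5): no bracket -> illegal
(3,1): no bracket -> illegal
(4,1): no bracket -> illegal
(4,3): flips 1 -> legal
(4,5): no bracket -> illegal
(5,3): no bracket -> illegal
(5,4): flips 2 -> legal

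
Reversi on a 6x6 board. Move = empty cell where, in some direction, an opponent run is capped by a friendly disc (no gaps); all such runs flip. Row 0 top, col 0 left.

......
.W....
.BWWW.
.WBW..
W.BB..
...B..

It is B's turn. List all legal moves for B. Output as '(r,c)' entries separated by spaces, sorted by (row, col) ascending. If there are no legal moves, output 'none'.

Answer: (0,1) (1,2) (1,3) (1,4) (1,5) (2,0) (2,5) (3,0) (3,4) (4,1)

Derivation:
(0,0): no bracket -> illegal
(0,1): flips 1 -> legal
(0,2): no bracket -> illegal
(1,0): no bracket -> illegal
(1,2): flips 1 -> legal
(1,3): flips 2 -> legal
(1,4): flips 1 -> legal
(1,5): flips 2 -> legal
(2,0): flips 1 -> legal
(2,5): flips 3 -> legal
(3,0): flips 1 -> legal
(3,4): flips 1 -> legal
(3,5): no bracket -> illegal
(4,1): flips 1 -> legal
(4,4): no bracket -> illegal
(5,0): no bracket -> illegal
(5,1): no bracket -> illegal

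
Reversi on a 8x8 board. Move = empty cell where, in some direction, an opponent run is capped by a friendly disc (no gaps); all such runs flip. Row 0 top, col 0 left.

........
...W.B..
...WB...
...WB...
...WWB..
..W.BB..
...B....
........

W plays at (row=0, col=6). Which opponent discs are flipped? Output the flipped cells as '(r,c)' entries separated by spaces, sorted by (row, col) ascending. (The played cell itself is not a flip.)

Answer: (1,5) (2,4)

Derivation:
Dir NW: edge -> no flip
Dir N: edge -> no flip
Dir NE: edge -> no flip
Dir W: first cell '.' (not opp) -> no flip
Dir E: first cell '.' (not opp) -> no flip
Dir SW: opp run (1,5) (2,4) capped by W -> flip
Dir S: first cell '.' (not opp) -> no flip
Dir SE: first cell '.' (not opp) -> no flip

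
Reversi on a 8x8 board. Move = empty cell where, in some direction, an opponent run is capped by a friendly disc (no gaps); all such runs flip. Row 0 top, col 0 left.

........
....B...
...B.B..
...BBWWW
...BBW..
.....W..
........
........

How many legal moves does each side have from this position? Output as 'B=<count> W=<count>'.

Answer: B=6 W=7

Derivation:
-- B to move --
(2,4): no bracket -> illegal
(2,6): flips 1 -> legal
(2,7): no bracket -> illegal
(4,6): flips 1 -> legal
(4,7): flips 1 -> legal
(5,4): no bracket -> illegal
(5,6): flips 1 -> legal
(6,4): no bracket -> illegal
(6,5): flips 3 -> legal
(6,6): flips 1 -> legal
B mobility = 6
-- W to move --
(0,3): flips 2 -> legal
(0,4): no bracket -> illegal
(0,5): no bracket -> illegal
(1,2): flips 2 -> legal
(1,3): no bracket -> illegal
(1,5): flips 1 -> legal
(1,6): no bracket -> illegal
(2,2): flips 2 -> legal
(2,4): no bracket -> illegal
(2,6): no bracket -> illegal
(3,2): flips 2 -> legal
(4,2): flips 2 -> legal
(5,2): no bracket -> illegal
(5,3): flips 1 -> legal
(5,4): no bracket -> illegal
W mobility = 7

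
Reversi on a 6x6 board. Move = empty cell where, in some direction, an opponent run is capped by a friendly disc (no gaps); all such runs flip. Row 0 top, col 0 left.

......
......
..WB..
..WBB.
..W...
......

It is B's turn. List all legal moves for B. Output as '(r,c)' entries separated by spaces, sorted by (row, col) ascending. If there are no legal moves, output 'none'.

(1,1): flips 1 -> legal
(1,2): no bracket -> illegal
(1,3): no bracket -> illegal
(2,1): flips 1 -> legal
(3,1): flips 1 -> legal
(4,1): flips 1 -> legal
(4,3): no bracket -> illegal
(5,1): flips 1 -> legal
(5,2): no bracket -> illegal
(5,3): no bracket -> illegal

Answer: (1,1) (2,1) (3,1) (4,1) (5,1)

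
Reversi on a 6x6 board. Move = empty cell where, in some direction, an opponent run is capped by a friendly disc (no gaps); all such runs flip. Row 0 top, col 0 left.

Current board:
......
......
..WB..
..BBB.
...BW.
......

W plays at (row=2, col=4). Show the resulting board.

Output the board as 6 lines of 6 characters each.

Place W at (2,4); scan 8 dirs for brackets.
Dir NW: first cell '.' (not opp) -> no flip
Dir N: first cell '.' (not opp) -> no flip
Dir NE: first cell '.' (not opp) -> no flip
Dir W: opp run (2,3) capped by W -> flip
Dir E: first cell '.' (not opp) -> no flip
Dir SW: opp run (3,3), next='.' -> no flip
Dir S: opp run (3,4) capped by W -> flip
Dir SE: first cell '.' (not opp) -> no flip
All flips: (2,3) (3,4)

Answer: ......
......
..WWW.
..BBW.
...BW.
......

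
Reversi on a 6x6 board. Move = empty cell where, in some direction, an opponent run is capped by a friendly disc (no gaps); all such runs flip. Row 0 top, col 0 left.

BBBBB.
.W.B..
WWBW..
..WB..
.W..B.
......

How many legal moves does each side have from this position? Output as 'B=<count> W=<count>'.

-- B to move --
(1,0): no bracket -> illegal
(1,2): no bracket -> illegal
(1,4): no bracket -> illegal
(2,4): flips 1 -> legal
(3,0): no bracket -> illegal
(3,1): flips 3 -> legal
(3,4): no bracket -> illegal
(4,0): no bracket -> illegal
(4,2): flips 1 -> legal
(4,3): no bracket -> illegal
(5,0): no bracket -> illegal
(5,1): no bracket -> illegal
(5,2): no bracket -> illegal
B mobility = 3
-- W to move --
(0,5): no bracket -> illegal
(1,0): no bracket -> illegal
(1,2): flips 1 -> legal
(1,4): no bracket -> illegal
(1,5): no bracket -> illegal
(2,4): no bracket -> illegal
(3,1): no bracket -> illegal
(3,4): flips 1 -> legal
(3,5): no bracket -> illegal
(4,2): no bracket -> illegal
(4,3): flips 1 -> legal
(4,5): no bracket -> illegal
(5,3): no bracket -> illegal
(5,4): no bracket -> illegal
(5,5): flips 3 -> legal
W mobility = 4

Answer: B=3 W=4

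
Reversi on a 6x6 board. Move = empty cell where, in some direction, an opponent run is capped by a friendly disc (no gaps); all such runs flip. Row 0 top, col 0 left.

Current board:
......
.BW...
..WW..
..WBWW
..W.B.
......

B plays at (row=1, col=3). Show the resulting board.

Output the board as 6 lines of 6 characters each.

Place B at (1,3); scan 8 dirs for brackets.
Dir NW: first cell '.' (not opp) -> no flip
Dir N: first cell '.' (not opp) -> no flip
Dir NE: first cell '.' (not opp) -> no flip
Dir W: opp run (1,2) capped by B -> flip
Dir E: first cell '.' (not opp) -> no flip
Dir SW: opp run (2,2), next='.' -> no flip
Dir S: opp run (2,3) capped by B -> flip
Dir SE: first cell '.' (not opp) -> no flip
All flips: (1,2) (2,3)

Answer: ......
.BBB..
..WB..
..WBWW
..W.B.
......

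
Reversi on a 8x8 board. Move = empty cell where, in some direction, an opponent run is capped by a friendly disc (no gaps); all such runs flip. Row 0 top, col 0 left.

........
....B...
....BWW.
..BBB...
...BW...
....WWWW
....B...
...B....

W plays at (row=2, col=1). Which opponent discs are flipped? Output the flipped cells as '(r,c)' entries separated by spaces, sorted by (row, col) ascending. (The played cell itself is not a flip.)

Answer: (3,2) (4,3)

Derivation:
Dir NW: first cell '.' (not opp) -> no flip
Dir N: first cell '.' (not opp) -> no flip
Dir NE: first cell '.' (not opp) -> no flip
Dir W: first cell '.' (not opp) -> no flip
Dir E: first cell '.' (not opp) -> no flip
Dir SW: first cell '.' (not opp) -> no flip
Dir S: first cell '.' (not opp) -> no flip
Dir SE: opp run (3,2) (4,3) capped by W -> flip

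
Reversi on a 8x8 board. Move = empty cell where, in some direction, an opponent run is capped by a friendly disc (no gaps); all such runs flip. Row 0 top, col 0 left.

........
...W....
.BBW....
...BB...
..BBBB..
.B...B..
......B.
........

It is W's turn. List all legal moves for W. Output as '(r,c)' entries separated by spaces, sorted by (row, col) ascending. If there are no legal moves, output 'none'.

Answer: (2,0) (3,1) (5,3) (5,6)

Derivation:
(1,0): no bracket -> illegal
(1,1): no bracket -> illegal
(1,2): no bracket -> illegal
(2,0): flips 2 -> legal
(2,4): no bracket -> illegal
(2,5): no bracket -> illegal
(3,0): no bracket -> illegal
(3,1): flips 1 -> legal
(3,2): no bracket -> illegal
(3,5): no bracket -> illegal
(3,6): no bracket -> illegal
(4,0): no bracket -> illegal
(4,1): no bracket -> illegal
(4,6): no bracket -> illegal
(5,0): no bracket -> illegal
(5,2): no bracket -> illegal
(5,3): flips 2 -> legal
(5,4): no bracket -> illegal
(5,6): flips 2 -> legal
(5,7): no bracket -> illegal
(6,0): no bracket -> illegal
(6,1): no bracket -> illegal
(6,2): no bracket -> illegal
(6,4): no bracket -> illegal
(6,5): no bracket -> illegal
(6,7): no bracket -> illegal
(7,5): no bracket -> illegal
(7,6): no bracket -> illegal
(7,7): no bracket -> illegal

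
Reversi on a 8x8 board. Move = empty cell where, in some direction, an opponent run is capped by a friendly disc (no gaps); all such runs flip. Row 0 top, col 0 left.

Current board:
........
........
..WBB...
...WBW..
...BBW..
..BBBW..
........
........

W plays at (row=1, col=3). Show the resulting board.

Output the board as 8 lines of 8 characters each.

Place W at (1,3); scan 8 dirs for brackets.
Dir NW: first cell '.' (not opp) -> no flip
Dir N: first cell '.' (not opp) -> no flip
Dir NE: first cell '.' (not opp) -> no flip
Dir W: first cell '.' (not opp) -> no flip
Dir E: first cell '.' (not opp) -> no flip
Dir SW: first cell 'W' (not opp) -> no flip
Dir S: opp run (2,3) capped by W -> flip
Dir SE: opp run (2,4) capped by W -> flip
All flips: (2,3) (2,4)

Answer: ........
...W....
..WWW...
...WBW..
...BBW..
..BBBW..
........
........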